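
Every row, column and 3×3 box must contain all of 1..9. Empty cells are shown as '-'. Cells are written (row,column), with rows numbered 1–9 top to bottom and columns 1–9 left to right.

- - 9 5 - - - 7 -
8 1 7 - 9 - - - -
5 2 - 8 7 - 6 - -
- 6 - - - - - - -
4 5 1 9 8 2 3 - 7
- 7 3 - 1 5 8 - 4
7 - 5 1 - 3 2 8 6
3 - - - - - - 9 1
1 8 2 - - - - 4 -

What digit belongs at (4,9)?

(1,1) = 6 (sole candidate).
(3,3) = 4 (sole candidate).
(3,6) = 1 (sole candidate).
(3,8) = 3 (sole candidate).
(3,9) = 9 (sole candidate).
(4,3) = 8 (sole candidate).
(5,8) = 6 (sole candidate).
(6,4) = 6 (sole candidate).
(6,8) = 2 (sole candidate).
(7,5) = 4 (sole candidate).
(8,2) = 4 (sole candidate).
(8,3) = 6 (sole candidate).
(9,4) = 7 (sole candidate).
(9,7) = 5 (sole candidate).
(9,9) = 3 (sole candidate).
(1,2) = 3 (sole candidate).
(1,5) = 2 (sole candidate).
(1,6) = 4 (sole candidate).
(1,7) = 1 (sole candidate).
(1,9) = 8 (sole candidate).
(2,4) = 3 (sole candidate).
(2,6) = 6 (sole candidate).
(2,7) = 4 (sole candidate).
(2,8) = 5 (sole candidate).
(2,9) = 2 (sole candidate).
(4,4) = 4 (sole candidate).
(4,5) = 3 (sole candidate).
(4,6) = 7 (sole candidate).
(4,7) = 9 (sole candidate).
(4,8) = 1 (sole candidate).
(4,9) = 5: row 4 has {1,3,4,6,7,8,9}; col 9 has {1,2,3,4,6,7,8,9}; box has {1,2,3,4,6,7,8,9} → only 5 remains.

5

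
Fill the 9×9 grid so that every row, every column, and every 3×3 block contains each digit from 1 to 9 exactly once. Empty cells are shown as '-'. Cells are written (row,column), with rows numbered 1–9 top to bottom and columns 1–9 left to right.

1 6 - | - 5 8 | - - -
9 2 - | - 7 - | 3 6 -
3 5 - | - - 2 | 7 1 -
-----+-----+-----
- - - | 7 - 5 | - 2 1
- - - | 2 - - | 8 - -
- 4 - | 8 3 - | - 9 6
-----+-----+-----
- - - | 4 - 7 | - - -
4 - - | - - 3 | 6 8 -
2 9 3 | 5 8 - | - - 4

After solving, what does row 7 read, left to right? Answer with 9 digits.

681427953

(1,8) = 4 (sole candidate).
(2,4) = 1 (sole candidate).
(2,6) = 4 (sole candidate).
(4,7) = 4 (sole candidate).
(6,6) = 1 (sole candidate).
(6,7) = 5 (sole candidate).
(8,4) = 9 (sole candidate).
(9,6) = 6 (sole candidate).
(9,7) = 1 (sole candidate).
(9,8) = 7 (sole candidate).
(1,3) = 7 (sole candidate).
(1,4) = 3 (sole candidate).
(2,3) = 8 (sole candidate).
(2,9) = 5 (sole candidate).
(3,3) = 4 (sole candidate).
(3,4) = 6 (sole candidate).
(3,5) = 9 (sole candidate).
(3,9) = 8 (sole candidate).
(4,5) = 6 (sole candidate).
(5,5) = 4 (sole candidate).
(5,6) = 9 (sole candidate).
(5,8) = 3 (sole candidate).
(5,9) = 7 (sole candidate).
(6,1) = 7 (sole candidate).
(6,3) = 2 (sole candidate).
(7,8) = 5: row 7 has {4,7}; col 8 has {1,2,3,4,6,7,8,9}; box has {1,4,6,7,8} → only 5 remains.
(8,9) = 2 (sole candidate).
(1,9) = 9 (sole candidate).
(4,1) = 8 (sole candidate).
(4,2) = 3 (sole candidate).
(4,3) = 9 (sole candidate).
(5,2) = 1 (sole candidate).
(7,1) = 6: row 7 has {4,5,7}; col 1 has {1,2,3,4,7,8,9}; box has {2,3,4,9} → only 6 remains.
(7,2) = 8: row 7 has {4,5,6,7}; col 2 has {1,2,3,4,5,6,9}; box has {2,3,4,6,9} → only 8 remains.
(7,3) = 1: row 7 has {4,5,6,7,8}; col 3 has {2,3,4,7,8,9}; box has {2,3,4,6,8,9} → only 1 remains.
(7,5) = 2: row 7 has {1,4,5,6,7,8}; col 5 has {3,4,5,6,7,8,9}; box has {3,4,5,6,7,8,9} → only 2 remains.
(7,7) = 9: row 7 has {1,2,4,5,6,7,8}; col 7 has {1,3,4,5,6,7,8}; box has {1,2,4,5,6,7,8} → only 9 remains.
(7,9) = 3: row 7 has {1,2,4,5,6,7,8,9}; col 9 has {1,2,4,5,6,7,8,9}; box has {1,2,4,5,6,7,8,9} → only 3 remains.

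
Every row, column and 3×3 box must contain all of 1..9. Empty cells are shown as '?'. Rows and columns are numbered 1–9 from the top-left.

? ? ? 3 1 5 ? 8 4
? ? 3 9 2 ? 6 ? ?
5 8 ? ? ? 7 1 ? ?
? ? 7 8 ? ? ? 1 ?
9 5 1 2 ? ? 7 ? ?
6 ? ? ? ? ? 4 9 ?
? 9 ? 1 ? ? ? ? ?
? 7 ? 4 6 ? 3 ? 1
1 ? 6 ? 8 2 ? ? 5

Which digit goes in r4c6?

r2c9 = 7: row 2 has {2,3,6,9}; col 9 has {1,4,5}; box has {1,4,6,8} → only 7 remains.
r3c4 = 6: row 3 has {1,5,7,8}; col 4 has {1,2,3,4,8,9}; box has {1,2,3,5,7,9} → only 6 remains.
r3c5 = 4: row 3 has {1,5,6,7,8}; col 5 has {1,2,6,8}; box has {1,2,3,5,6,7,9} → only 4 remains.
r5c5 = 3: row 5 has {1,2,5,7,9}; col 5 has {1,2,4,6,8}; box has {2,8} → only 3 remains.
r5c8 = 6: row 5 has {1,2,3,5,7,9}; col 8 has {1,8,9}; box has {1,4,7,9} → only 6 remains.
r5c9 = 8: row 5 has {1,2,3,5,6,7,9}; col 9 has {1,4,5,7}; box has {1,4,6,7,9} → only 8 remains.
r6c6 = 1: row 6 has {4,6,9}; col 6 has {2,5,7}; box has {2,3,8} → only 1 remains.
r7c6 = 3: row 7 has {1,9}; col 6 has {1,2,5,7}; box has {1,2,4,6,8} → only 3 remains.
r8c6 = 9: row 8 has {1,3,4,6,7}; col 6 has {1,2,3,5,7}; box has {1,2,3,4,6,8} → only 9 remains.
r8c8 = 2: row 8 has {1,3,4,6,7,9}; col 8 has {1,6,8,9}; box has {1,3,5} → only 2 remains.
r9c4 = 7: row 9 has {1,2,5,6,8}; col 4 has {1,2,3,4,6,8,9}; box has {1,2,3,4,6,8,9} → only 7 remains.
r9c7 = 9: row 9 has {1,2,5,6,7,8}; col 7 has {1,3,4,6,7}; box has {1,2,3,5} → only 9 remains.
r9c8 = 4: row 9 has {1,2,5,6,7,8,9}; col 8 has {1,2,6,8,9}; box has {1,2,3,5,9} → only 4 remains.
r1c7 = 2: row 1 has {1,3,4,5,8}; col 7 has {1,3,4,6,7,9}; box has {1,4,6,7,8} → only 2 remains.
r2c1 = 4: row 2 has {2,3,6,7,9}; col 1 has {1,5,6,9}; box has {3,5,8} → only 4 remains.
r2c2 = 1: row 2 has {2,3,4,6,7,9}; col 2 has {5,7,8,9}; box has {3,4,5,8} → only 1 remains.
r2c6 = 8: row 2 has {1,2,3,4,6,7,9}; col 6 has {1,2,3,5,7,9}; box has {1,2,3,4,5,6,7,9} → only 8 remains.
r2c8 = 5: row 2 has {1,2,3,4,6,7,8,9}; col 8 has {1,2,4,6,8,9}; box has {1,2,4,6,7,8} → only 5 remains.
r3c8 = 3: row 3 has {1,4,5,6,7,8}; col 8 has {1,2,4,5,6,8,9}; box has {1,2,4,5,6,7,8} → only 3 remains.
r3c9 = 9: row 3 has {1,3,4,5,6,7,8}; col 9 has {1,4,5,7,8}; box has {1,2,3,4,5,6,7,8} → only 9 remains.
r4c7 = 5: row 4 has {1,7,8}; col 7 has {1,2,3,4,6,7,9}; box has {1,4,6,7,8,9} → only 5 remains.
r5c6 = 4: row 5 has {1,2,3,5,6,7,8,9}; col 6 has {1,2,3,5,7,8,9}; box has {1,2,3,8} → only 4 remains.
r6c4 = 5: row 6 has {1,4,6,9}; col 4 has {1,2,3,4,6,7,8,9}; box has {1,2,3,4,8} → only 5 remains.
r6c5 = 7: row 6 has {1,4,5,6,9}; col 5 has {1,2,3,4,6,8}; box has {1,2,3,4,5,8} → only 7 remains.
r7c5 = 5: row 7 has {1,3,9}; col 5 has {1,2,3,4,6,7,8}; box has {1,2,3,4,6,7,8,9} → only 5 remains.
r7c7 = 8: row 7 has {1,3,5,9}; col 7 has {1,2,3,4,5,6,7,9}; box has {1,2,3,4,5,9} → only 8 remains.
r7c8 = 7: row 7 has {1,3,5,8,9}; col 8 has {1,2,3,4,5,6,8,9}; box has {1,2,3,4,5,8,9} → only 7 remains.
r7c9 = 6: row 7 has {1,3,5,7,8,9}; col 9 has {1,4,5,7,8,9}; box has {1,2,3,4,5,7,8,9} → only 6 remains.
r8c1 = 8: row 8 has {1,2,3,4,6,7,9}; col 1 has {1,4,5,6,9}; box has {1,6,7,9} → only 8 remains.
r8c3 = 5: row 8 has {1,2,3,4,6,7,8,9}; col 3 has {1,3,6,7}; box has {1,6,7,8,9} → only 5 remains.
r9c2 = 3: row 9 has {1,2,4,5,6,7,8,9}; col 2 has {1,5,7,8,9}; box has {1,5,6,7,8,9} → only 3 remains.
r1c1 = 7: row 1 has {1,2,3,4,5,8}; col 1 has {1,4,5,6,8,9}; box has {1,3,4,5,8} → only 7 remains.
r1c2 = 6: row 1 has {1,2,3,4,5,7,8}; col 2 has {1,3,5,7,8,9}; box has {1,3,4,5,7,8} → only 6 remains.
r1c3 = 9: row 1 has {1,2,3,4,5,6,7,8}; col 3 has {1,3,5,6,7}; box has {1,3,4,5,6,7,8} → only 9 remains.
r3c3 = 2: row 3 has {1,3,4,5,6,7,8,9}; col 3 has {1,3,5,6,7,9}; box has {1,3,4,5,6,7,8,9} → only 2 remains.
r4c5 = 9: row 4 has {1,5,7,8}; col 5 has {1,2,3,4,5,6,7,8}; box has {1,2,3,4,5,7,8} → only 9 remains.
r4c6 = 6: row 4 has {1,5,7,8,9}; col 6 has {1,2,3,4,5,7,8,9}; box has {1,2,3,4,5,7,8,9} → only 6 remains.

6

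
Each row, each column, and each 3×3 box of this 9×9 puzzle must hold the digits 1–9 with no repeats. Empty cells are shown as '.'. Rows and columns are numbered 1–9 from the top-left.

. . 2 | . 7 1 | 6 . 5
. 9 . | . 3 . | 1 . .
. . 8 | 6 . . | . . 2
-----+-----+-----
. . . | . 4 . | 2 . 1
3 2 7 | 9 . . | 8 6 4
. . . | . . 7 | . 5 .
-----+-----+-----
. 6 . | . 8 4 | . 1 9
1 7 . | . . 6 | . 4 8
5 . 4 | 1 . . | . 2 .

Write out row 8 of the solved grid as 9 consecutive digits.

179526348

row 1, column 1 = 4: row 1 has {1,2,5,6,7}; col 1 has {1,3,5}; box has {2,8,9} → only 4 remains.
row 1, column 2 = 3: row 1 has {1,2,4,5,6,7}; col 2 has {2,6,7,9}; box has {2,4,8,9} → only 3 remains.
row 1, column 4 = 8: row 1 has {1,2,3,4,5,6,7}; col 4 has {1,6,9}; box has {1,3,6,7} → only 8 remains.
row 1, column 8 = 9: row 1 has {1,2,3,4,5,6,7,8}; col 8 has {1,2,4,5,6}; box has {1,2,5,6} → only 9 remains.
row 2, column 9 = 7: row 2 has {1,3,9}; col 9 has {1,2,4,5,8,9}; box has {1,2,5,6,9} → only 7 remains.
row 3, column 1 = 7: row 3 has {2,6,8}; col 1 has {1,3,4,5}; box has {2,3,4,8,9} → only 7 remains.
row 3, column 8 = 3: row 3 has {2,6,7,8}; col 8 has {1,2,4,5,6,9}; box has {1,2,5,6,7,9} → only 3 remains.
row 4, column 8 = 7: row 4 has {1,2,4}; col 8 has {1,2,3,4,5,6,9}; box has {1,2,4,5,6,8} → only 7 remains.
row 5, column 6 = 5: row 5 has {2,3,4,6,7,8,9}; col 6 has {1,4,6,7}; box has {4,7,9} → only 5 remains.
row 6, column 9 = 3: row 6 has {5,7}; col 9 has {1,2,4,5,7,8,9}; box has {1,2,4,5,6,7,8} → only 3 remains.
row 7, column 1 = 2: row 7 has {1,4,6,8,9}; col 1 has {1,3,4,5,7}; box has {1,4,5,6,7} → only 2 remains.
row 7, column 3 = 3: row 7 has {1,2,4,6,8,9}; col 3 has {2,4,7,8}; box has {1,2,4,5,6,7} → only 3 remains.
row 8, column 3 = 9: row 8 has {1,4,6,7,8}; col 3 has {2,3,4,7,8}; box has {1,2,3,4,5,6,7} → only 9 remains.
row 9, column 2 = 8: row 9 has {1,2,4,5}; col 2 has {2,3,6,7,9}; box has {1,2,3,4,5,6,7,9} → only 8 remains.
row 9, column 5 = 9: row 9 has {1,2,4,5,8}; col 5 has {3,4,7,8}; box has {1,4,6,8} → only 9 remains.
row 9, column 6 = 3: row 9 has {1,2,4,5,8,9}; col 6 has {1,4,5,6,7}; box has {1,4,6,8,9} → only 3 remains.
row 9, column 7 = 7: row 9 has {1,2,3,4,5,8,9}; col 7 has {1,2,6,8}; box has {1,2,4,8,9} → only 7 remains.
row 9, column 9 = 6: row 9 has {1,2,3,4,5,7,8,9}; col 9 has {1,2,3,4,5,7,8,9}; box has {1,2,4,7,8,9} → only 6 remains.
row 2, column 1 = 6: row 2 has {1,3,7,9}; col 1 has {1,2,3,4,5,7}; box has {2,3,4,7,8,9} → only 6 remains.
row 2, column 3 = 5: row 2 has {1,3,6,7,9}; col 3 has {2,3,4,7,8,9}; box has {2,3,4,6,7,8,9} → only 5 remains.
row 2, column 6 = 2: row 2 has {1,3,5,6,7,9}; col 6 has {1,3,4,5,6,7}; box has {1,3,6,7,8} → only 2 remains.
row 2, column 8 = 8: row 2 has {1,2,3,5,6,7,9}; col 8 has {1,2,3,4,5,6,7,9}; box has {1,2,3,5,6,7,9} → only 8 remains.
row 3, column 2 = 1: row 3 has {2,3,6,7,8}; col 2 has {2,3,6,7,8,9}; box has {2,3,4,5,6,7,8,9} → only 1 remains.
row 3, column 5 = 5: row 3 has {1,2,3,6,7,8}; col 5 has {3,4,7,8,9}; box has {1,2,3,6,7,8} → only 5 remains.
row 3, column 6 = 9: row 3 has {1,2,3,5,6,7,8}; col 6 has {1,2,3,4,5,6,7}; box has {1,2,3,5,6,7,8} → only 9 remains.
row 3, column 7 = 4: row 3 has {1,2,3,5,6,7,8,9}; col 7 has {1,2,6,7,8}; box has {1,2,3,5,6,7,8,9} → only 4 remains.
row 4, column 2 = 5: row 4 has {1,2,4,7}; col 2 has {1,2,3,6,7,8,9}; box has {2,3,7} → only 5 remains.
row 4, column 3 = 6: row 4 has {1,2,4,5,7}; col 3 has {2,3,4,5,7,8,9}; box has {2,3,5,7} → only 6 remains.
row 4, column 4 = 3: row 4 has {1,2,4,5,6,7}; col 4 has {1,6,8,9}; box has {4,5,7,9} → only 3 remains.
row 4, column 6 = 8: row 4 has {1,2,3,4,5,6,7}; col 6 has {1,2,3,4,5,6,7,9}; box has {3,4,5,7,9} → only 8 remains.
row 5, column 5 = 1: row 5 has {2,3,4,5,6,7,8,9}; col 5 has {3,4,5,7,8,9}; box has {3,4,5,7,8,9} → only 1 remains.
row 6, column 2 = 4: row 6 has {3,5,7}; col 2 has {1,2,3,5,6,7,8,9}; box has {2,3,5,6,7} → only 4 remains.
row 6, column 3 = 1: row 6 has {3,4,5,7}; col 3 has {2,3,4,5,6,7,8,9}; box has {2,3,4,5,6,7} → only 1 remains.
row 6, column 4 = 2: row 6 has {1,3,4,5,7}; col 4 has {1,3,6,8,9}; box has {1,3,4,5,7,8,9} → only 2 remains.
row 6, column 5 = 6: row 6 has {1,2,3,4,5,7}; col 5 has {1,3,4,5,7,8,9}; box has {1,2,3,4,5,7,8,9} → only 6 remains.
row 6, column 7 = 9: row 6 has {1,2,3,4,5,6,7}; col 7 has {1,2,4,6,7,8}; box has {1,2,3,4,5,6,7,8} → only 9 remains.
row 7, column 7 = 5: row 7 has {1,2,3,4,6,8,9}; col 7 has {1,2,4,6,7,8,9}; box has {1,2,4,6,7,8,9} → only 5 remains.
row 8, column 4 = 5: row 8 has {1,4,6,7,8,9}; col 4 has {1,2,3,6,8,9}; box has {1,3,4,6,8,9} → only 5 remains.
row 8, column 5 = 2: row 8 has {1,4,5,6,7,8,9}; col 5 has {1,3,4,5,6,7,8,9}; box has {1,3,4,5,6,8,9} → only 2 remains.
row 8, column 7 = 3: row 8 has {1,2,4,5,6,7,8,9}; col 7 has {1,2,4,5,6,7,8,9}; box has {1,2,4,5,6,7,8,9} → only 3 remains.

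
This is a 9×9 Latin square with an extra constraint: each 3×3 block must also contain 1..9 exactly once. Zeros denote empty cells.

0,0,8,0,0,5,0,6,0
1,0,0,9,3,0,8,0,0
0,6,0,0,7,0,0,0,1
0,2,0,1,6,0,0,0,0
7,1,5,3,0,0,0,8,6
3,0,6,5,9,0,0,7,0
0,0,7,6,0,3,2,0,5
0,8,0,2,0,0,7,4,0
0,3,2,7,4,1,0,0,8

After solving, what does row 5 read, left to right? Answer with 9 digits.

r1c4 = 4 (sole candidate).
r2c3 = 4 (sole candidate).
r3c4 = 8 (sole candidate).
r3c6 = 2 (sole candidate).
r4c3 = 9 (sole candidate).
r5c5 = 2: row 5 has {1,3,5,6,7,8}; col 5 has {3,4,6,7,9}; box has {1,3,5,6,9} → only 2 remains.
r5c6 = 4: row 5 has {1,2,3,5,6,7,8}; col 6 has {1,2,3,5}; box has {1,2,3,5,6,9} → only 4 remains.
r5c7 = 9: row 5 has {1,2,3,4,5,6,7,8}; col 7 has {2,7,8}; box has {6,7,8} → only 9 remains.

715324986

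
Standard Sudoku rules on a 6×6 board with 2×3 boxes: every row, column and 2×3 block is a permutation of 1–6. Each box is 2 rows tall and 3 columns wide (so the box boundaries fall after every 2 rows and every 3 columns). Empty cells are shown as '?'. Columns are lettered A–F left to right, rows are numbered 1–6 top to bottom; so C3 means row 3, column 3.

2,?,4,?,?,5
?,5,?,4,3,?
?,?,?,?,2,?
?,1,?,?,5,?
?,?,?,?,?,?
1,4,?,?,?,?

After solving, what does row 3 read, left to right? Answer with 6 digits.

A2 = 6: row 2 has {3,4,5}; col 1 has {1,2}; box has {2,4,5} → only 6 remains.
C2 = 1: row 2 has {3,4,5,6}; col 3 has {4}; box has {2,4,5,6} → only 1 remains.
F2 = 2: row 2 has {1,3,4,5,6}; col 6 has {5}; box has {3,4,5} → only 2 remains.
E6 = 6: row 6 has {1,4}; col 5 has {2,3,5}; box has {} → only 6 remains.
F6 = 3: row 6 has {1,4,6}; col 6 has {2,5}; box has {6} → only 3 remains.
B1 = 3: row 1 has {2,4,5}; col 2 has {1,4,5}; box has {1,2,4,5,6} → only 3 remains.
E1 = 1: row 1 has {2,3,4,5}; col 5 has {2,3,5,6}; box has {2,3,4,5} → only 1 remains.
B3 = 6: row 3 has {2}; col 2 has {1,3,4,5}; box has {1} → only 6 remains.
B5 = 2: row 5 has {}; col 2 has {1,3,4,5,6}; box has {1,4} → only 2 remains.
E5 = 4: row 5 has {2}; col 5 has {1,2,3,5,6}; box has {3,6} → only 4 remains.
F5 = 1: row 5 has {2,4}; col 6 has {2,3,5}; box has {3,4,6} → only 1 remains.
C6 = 5: row 6 has {1,3,4,6}; col 3 has {1,4}; box has {1,2,4} → only 5 remains.
D6 = 2: row 6 has {1,3,4,5,6}; col 4 has {4}; box has {1,3,4,6} → only 2 remains.
D1 = 6: row 1 has {1,2,3,4,5}; col 4 has {2,4}; box has {1,2,3,4,5} → only 6 remains.
C3 = 3: row 3 has {2,6}; col 3 has {1,4,5}; box has {1,6} → only 3 remains.
D3 = 1: row 3 has {2,3,6}; col 4 has {2,4,6}; box has {2,5} → only 1 remains.
F3 = 4: row 3 has {1,2,3,6}; col 6 has {1,2,3,5}; box has {1,2,5} → only 4 remains.
A4 = 4: row 4 has {1,5}; col 1 has {1,2,6}; box has {1,3,6} → only 4 remains.
C4 = 2: row 4 has {1,4,5}; col 3 has {1,3,4,5}; box has {1,3,4,6} → only 2 remains.
D4 = 3: row 4 has {1,2,4,5}; col 4 has {1,2,4,6}; box has {1,2,4,5} → only 3 remains.
F4 = 6: row 4 has {1,2,3,4,5}; col 6 has {1,2,3,4,5}; box has {1,2,3,4,5} → only 6 remains.
A5 = 3: row 5 has {1,2,4}; col 1 has {1,2,4,6}; box has {1,2,4,5} → only 3 remains.
C5 = 6: row 5 has {1,2,3,4}; col 3 has {1,2,3,4,5}; box has {1,2,3,4,5} → only 6 remains.
D5 = 5: row 5 has {1,2,3,4,6}; col 4 has {1,2,3,4,6}; box has {1,2,3,4,6} → only 5 remains.
A3 = 5: row 3 has {1,2,3,4,6}; col 1 has {1,2,3,4,6}; box has {1,2,3,4,6} → only 5 remains.

563124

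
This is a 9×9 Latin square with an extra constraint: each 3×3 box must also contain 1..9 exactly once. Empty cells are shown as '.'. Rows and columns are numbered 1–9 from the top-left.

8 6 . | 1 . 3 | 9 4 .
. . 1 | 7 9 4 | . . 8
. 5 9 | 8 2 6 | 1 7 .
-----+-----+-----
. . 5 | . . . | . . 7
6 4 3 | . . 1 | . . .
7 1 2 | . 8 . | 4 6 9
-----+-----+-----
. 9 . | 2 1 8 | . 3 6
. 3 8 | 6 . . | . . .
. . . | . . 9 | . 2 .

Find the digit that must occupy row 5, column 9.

5

row 1, column 3 = 7 (sole candidate).
row 1, column 5 = 5 (sole candidate).
row 1, column 9 = 2 (sole candidate).
row 2, column 2 = 2 (sole candidate).
row 2, column 8 = 5 (sole candidate).
row 3, column 9 = 3 (sole candidate).
row 4, column 1 = 9 (sole candidate).
row 4, column 2 = 8 (sole candidate).
row 4, column 6 = 2 (sole candidate).
row 4, column 7 = 3 (sole candidate).
row 4, column 8 = 1 (sole candidate).
row 5, column 5 = 7 (sole candidate).
row 5, column 8 = 8 (sole candidate).
row 5, column 9 = 5: row 5 has {1,3,4,6,7,8}; col 9 has {2,3,6,7,8,9}; box has {1,3,4,6,7,8,9} → only 5 remains.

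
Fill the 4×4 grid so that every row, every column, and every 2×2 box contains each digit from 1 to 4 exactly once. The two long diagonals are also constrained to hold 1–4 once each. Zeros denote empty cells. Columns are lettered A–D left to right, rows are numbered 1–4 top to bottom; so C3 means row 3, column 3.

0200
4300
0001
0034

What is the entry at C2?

1

A1 = 1 (sole candidate).
C1 = 4 (sole candidate).
D1 = 3 (sole candidate).
D2 = 2 (sole candidate).
B3 = 4 (sole candidate).
C3 = 2 (sole candidate).
A4 = 2 (sole candidate).
B4 = 1 (sole candidate).
C2 = 1: row 2 has {2,3,4}; col 3 has {2,3,4}; box has {2,3,4}; anti-diagonal has {2,3,4} → only 1 remains.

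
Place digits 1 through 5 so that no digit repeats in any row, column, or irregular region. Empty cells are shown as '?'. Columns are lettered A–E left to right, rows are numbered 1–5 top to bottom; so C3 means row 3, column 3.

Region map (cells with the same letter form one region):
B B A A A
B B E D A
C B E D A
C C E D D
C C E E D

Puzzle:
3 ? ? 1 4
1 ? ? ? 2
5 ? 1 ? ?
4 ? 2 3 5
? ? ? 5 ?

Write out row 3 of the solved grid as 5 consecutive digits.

C1 = 5: row 1 has {1,3,4}; col 3 has {1,2}; region has {1,2,4} → only 5 remains.
D2 = 4: row 2 has {1,2}; col 4 has {1,3,5}; region has {3,5} → only 4 remains.
D3 = 2: row 3 has {1,5}; col 4 has {1,3,4,5}; region has {3,4,5} → only 2 remains.
E3 = 3: row 3 has {1,2,5}; col 5 has {2,4,5}; region has {1,2,4,5} → only 3 remains.
B4 = 1: row 4 has {2,3,4,5}; col 2 has {}; region has {4,5} → only 1 remains.
A5 = 2: row 5 has {5}; col 1 has {1,3,4,5}; region has {1,4,5} → only 2 remains.
B5 = 3: row 5 has {2,5}; col 2 has {1}; region has {1,2,4,5} → only 3 remains.
C5 = 4: row 5 has {2,3,5}; col 3 has {1,2,5}; region has {1,2,5} → only 4 remains.
E5 = 1: row 5 has {2,3,4,5}; col 5 has {2,3,4,5}; region has {2,3,4,5} → only 1 remains.
B1 = 2: row 1 has {1,3,4,5}; col 2 has {1,3}; region has {1,3} → only 2 remains.
B2 = 5: row 2 has {1,2,4}; col 2 has {1,2,3}; region has {1,2,3} → only 5 remains.
C2 = 3: row 2 has {1,2,4,5}; col 3 has {1,2,4,5}; region has {1,2,4,5} → only 3 remains.
B3 = 4: row 3 has {1,2,3,5}; col 2 has {1,2,3,5}; region has {1,2,3,5} → only 4 remains.

54123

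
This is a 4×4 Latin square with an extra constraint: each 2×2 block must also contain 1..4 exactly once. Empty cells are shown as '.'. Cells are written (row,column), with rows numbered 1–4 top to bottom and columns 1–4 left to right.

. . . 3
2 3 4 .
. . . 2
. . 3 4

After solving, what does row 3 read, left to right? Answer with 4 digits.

3412

(2,4) = 1: row 2 has {2,3,4}; col 4 has {2,3,4}; box has {3,4} → only 1 remains.
(3,3) = 1: row 3 has {2}; col 3 has {3,4}; box has {2,3,4} → only 1 remains.
(4,1) = 1: row 4 has {3,4}; col 1 has {2}; box has {} → only 1 remains.
(4,2) = 2: row 4 has {1,3,4}; col 2 has {3}; box has {1} → only 2 remains.
(1,1) = 4: row 1 has {3}; col 1 has {1,2}; box has {2,3} → only 4 remains.
(1,2) = 1: row 1 has {3,4}; col 2 has {2,3}; box has {2,3,4} → only 1 remains.
(1,3) = 2: row 1 has {1,3,4}; col 3 has {1,3,4}; box has {1,3,4} → only 2 remains.
(3,1) = 3: row 3 has {1,2}; col 1 has {1,2,4}; box has {1,2} → only 3 remains.
(3,2) = 4: row 3 has {1,2,3}; col 2 has {1,2,3}; box has {1,2,3} → only 4 remains.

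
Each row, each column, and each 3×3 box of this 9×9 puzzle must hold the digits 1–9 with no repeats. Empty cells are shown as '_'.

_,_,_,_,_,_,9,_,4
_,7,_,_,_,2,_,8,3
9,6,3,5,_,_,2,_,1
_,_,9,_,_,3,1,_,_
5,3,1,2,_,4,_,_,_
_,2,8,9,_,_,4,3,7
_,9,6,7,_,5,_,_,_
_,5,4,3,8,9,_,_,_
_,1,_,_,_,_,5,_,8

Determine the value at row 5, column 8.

6

row 1, column 2 = 8 (sole candidate).
row 2, column 3 = 5 (sole candidate).
row 2, column 7 = 6 (sole candidate).
row 3, column 8 = 7 (sole candidate).
row 4, column 2 = 4 (sole candidate).
row 5, column 7 = 8 (sole candidate).
row 6, column 1 = 6 (sole candidate).
row 6, column 6 = 1 (sole candidate).
row 7, column 7 = 3 (sole candidate).
row 7, column 9 = 2 (sole candidate).
row 8, column 7 = 7 (sole candidate).
row 8, column 9 = 6 (sole candidate).
row 9, column 6 = 6 (sole candidate).
row 1, column 3 = 2 (sole candidate).
row 1, column 6 = 7 (sole candidate).
row 1, column 8 = 5 (sole candidate).
row 3, column 5 = 4 (sole candidate).
row 3, column 6 = 8 (sole candidate).
row 4, column 1 = 7 (sole candidate).
row 4, column 9 = 5 (sole candidate).
row 5, column 9 = 9 (sole candidate).
row 6, column 5 = 5 (sole candidate).
row 7, column 1 = 8 (sole candidate).
row 7, column 5 = 1 (sole candidate).
row 7, column 8 = 4 (sole candidate).
row 8, column 1 = 2 (sole candidate).
row 8, column 8 = 1 (sole candidate).
row 9, column 1 = 3 (sole candidate).
row 9, column 3 = 7 (sole candidate).
row 9, column 4 = 4 (sole candidate).
row 9, column 5 = 2 (sole candidate).
row 9, column 8 = 9 (sole candidate).
row 1, column 1 = 1 (sole candidate).
row 1, column 4 = 6 (sole candidate).
row 1, column 5 = 3 (sole candidate).
row 2, column 1 = 4 (sole candidate).
row 2, column 4 = 1 (sole candidate).
row 2, column 5 = 9 (sole candidate).
row 4, column 4 = 8 (sole candidate).
row 4, column 5 = 6 (sole candidate).
row 4, column 8 = 2 (sole candidate).
row 5, column 5 = 7 (sole candidate).
row 5, column 8 = 6: row 5 has {1,2,3,4,5,7,8,9}; col 8 has {1,2,3,4,5,7,8,9}; box has {1,2,3,4,5,7,8,9} → only 6 remains.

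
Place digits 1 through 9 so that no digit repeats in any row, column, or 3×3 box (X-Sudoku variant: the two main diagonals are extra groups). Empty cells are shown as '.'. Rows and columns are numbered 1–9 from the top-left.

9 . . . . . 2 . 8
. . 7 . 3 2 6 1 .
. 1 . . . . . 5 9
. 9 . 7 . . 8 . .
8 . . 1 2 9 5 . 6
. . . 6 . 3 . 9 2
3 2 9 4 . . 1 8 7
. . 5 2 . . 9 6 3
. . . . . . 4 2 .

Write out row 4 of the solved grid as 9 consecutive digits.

692745831

r1c4 = 5: row 1 has {2,8,9}; col 4 has {1,2,4,6,7}; box has {2,3} → only 5 remains.
r2c9 = 4: row 2 has {1,2,3,6,7}; col 9 has {2,3,6,7,8,9}; box has {1,2,5,6,8,9} → only 4 remains.
r3c4 = 8: row 3 has {1,5,9}; col 4 has {1,2,4,5,6,7}; box has {2,3,5} → only 8 remains.
r4c9 = 1: row 4 has {7,8,9}; col 9 has {2,3,4,6,7,8,9}; box has {2,5,6,8,9} → only 1 remains.
r6c7 = 7: row 6 has {2,3,6,9}; col 7 has {1,2,4,5,6,8,9}; box has {1,2,5,6,8,9} → only 7 remains.
r9c1 = 7: row 9 has {2,4}; col 1 has {3,8,9}; box has {2,3,5,9}; anti-diagonal has {1,2,6,8,9} → only 7 remains.
r9c9 = 5: row 9 has {2,4,7}; col 9 has {1,2,3,4,6,7,8,9}; box has {1,2,3,4,6,7,8,9}; main diagonal has {1,2,3,6,7,9} → only 5 remains.
r2c1 = 5: row 2 has {1,2,3,4,6,7}; col 1 has {3,7,8,9}; box has {1,7,9} → only 5 remains.
r2c2 = 8: row 2 has {1,2,3,4,5,6,7}; col 2 has {1,2,9}; box has {1,5,7,9}; main diagonal has {1,2,3,5,6,7,9} → only 8 remains.
r2c4 = 9: row 2 has {1,2,3,4,5,6,7,8}; col 4 has {1,2,4,5,6,7,8}; box has {2,3,5,8} → only 9 remains.
r3c3 = 4: row 3 has {1,5,8,9}; col 3 has {5,7,9}; box has {1,5,7,8,9}; main diagonal has {1,2,3,5,6,7,8,9} → only 4 remains.
r3c7 = 3: row 3 has {1,4,5,8,9}; col 7 has {1,2,4,5,6,7,8,9}; box has {1,2,4,5,6,8,9}; anti-diagonal has {1,2,6,7,8,9} → only 3 remains.
r5c3 = 3: row 5 has {1,2,5,6,8,9}; col 3 has {4,5,7,9}; box has {8,9} → only 3 remains.
r5c8 = 4: row 5 has {1,2,3,5,6,8,9}; col 8 has {1,2,5,6,8,9}; box has {1,2,5,6,7,8,9} → only 4 remains.
r6c3 = 1: row 6 has {2,3,6,7,9}; col 3 has {3,4,5,7,9}; box has {3,8,9} → only 1 remains.
r8c2 = 4: row 8 has {2,3,5,6,9}; col 2 has {1,2,8,9}; box has {2,3,5,7,9}; anti-diagonal has {1,2,3,6,7,8,9} → only 4 remains.
r9c2 = 6: row 9 has {2,4,5,7}; col 2 has {1,2,4,8,9}; box has {2,3,4,5,7,9} → only 6 remains.
r9c3 = 8: row 9 has {2,4,5,6,7}; col 3 has {1,3,4,5,7,9}; box has {2,3,4,5,6,7,9} → only 8 remains.
r9c4 = 3: row 9 has {2,4,5,6,7,8}; col 4 has {1,2,4,5,6,7,8,9}; box has {2,4} → only 3 remains.
r9c6 = 1: row 9 has {2,3,4,5,6,7,8}; col 6 has {2,3,9}; box has {2,3,4} → only 1 remains.
r1c2 = 3: row 1 has {2,5,8,9}; col 2 has {1,2,4,6,8,9}; box has {1,4,5,7,8,9} → only 3 remains.
r1c3 = 6: row 1 has {2,3,5,8,9}; col 3 has {1,3,4,5,7,8,9}; box has {1,3,4,5,7,8,9} → only 6 remains.
r1c8 = 7: row 1 has {2,3,5,6,8,9}; col 8 has {1,2,4,5,6,8,9}; box has {1,2,3,4,5,6,8,9} → only 7 remains.
r3c1 = 2: row 3 has {1,3,4,5,8,9}; col 1 has {3,5,7,8,9}; box has {1,3,4,5,6,7,8,9} → only 2 remains.
r4c3 = 2: row 4 has {1,7,8,9}; col 3 has {1,3,4,5,6,7,8,9}; box has {1,3,8,9} → only 2 remains.
r4c6 = 5: row 4 has {1,2,7,8,9}; col 6 has {1,2,3,9}; box has {1,2,3,6,7,9}; anti-diagonal has {1,2,3,4,6,7,8,9} → only 5 remains.
r4c8 = 3: row 4 has {1,2,5,7,8,9}; col 8 has {1,2,4,5,6,7,8,9}; box has {1,2,4,5,6,7,8,9} → only 3 remains.
r5c2 = 7: row 5 has {1,2,3,4,5,6,8,9}; col 2 has {1,2,3,4,6,8,9}; box has {1,2,3,8,9} → only 7 remains.
r6c1 = 4: row 6 has {1,2,3,6,7,9}; col 1 has {2,3,5,7,8,9}; box has {1,2,3,7,8,9} → only 4 remains.
r6c2 = 5: row 6 has {1,2,3,4,6,7,9}; col 2 has {1,2,3,4,6,7,8,9}; box has {1,2,3,4,7,8,9} → only 5 remains.
r6c5 = 8: row 6 has {1,2,3,4,5,6,7,9}; col 5 has {2,3}; box has {1,2,3,5,6,7,9} → only 8 remains.
r7c6 = 6: row 7 has {1,2,3,4,7,8,9}; col 6 has {1,2,3,5,9}; box has {1,2,3,4} → only 6 remains.
r8c1 = 1: row 8 has {2,3,4,5,6,9}; col 1 has {2,3,4,5,7,8,9}; box has {2,3,4,5,6,7,8,9} → only 1 remains.
r8c5 = 7: row 8 has {1,2,3,4,5,6,9}; col 5 has {2,3,8}; box has {1,2,3,4,6} → only 7 remains.
r8c6 = 8: row 8 has {1,2,3,4,5,6,7,9}; col 6 has {1,2,3,5,6,9}; box has {1,2,3,4,6,7} → only 8 remains.
r9c5 = 9: row 9 has {1,2,3,4,5,6,7,8}; col 5 has {2,3,7,8}; box has {1,2,3,4,6,7,8} → only 9 remains.
r1c6 = 4: row 1 has {2,3,5,6,7,8,9}; col 6 has {1,2,3,5,6,8,9}; box has {2,3,5,8,9} → only 4 remains.
r3c5 = 6: row 3 has {1,2,3,4,5,8,9}; col 5 has {2,3,7,8,9}; box has {2,3,4,5,8,9} → only 6 remains.
r3c6 = 7: row 3 has {1,2,3,4,5,6,8,9}; col 6 has {1,2,3,4,5,6,8,9}; box has {2,3,4,5,6,8,9} → only 7 remains.
r4c1 = 6: row 4 has {1,2,3,5,7,8,9}; col 1 has {1,2,3,4,5,7,8,9}; box has {1,2,3,4,5,7,8,9} → only 6 remains.
r4c5 = 4: row 4 has {1,2,3,5,6,7,8,9}; col 5 has {2,3,6,7,8,9}; box has {1,2,3,5,6,7,8,9} → only 4 remains.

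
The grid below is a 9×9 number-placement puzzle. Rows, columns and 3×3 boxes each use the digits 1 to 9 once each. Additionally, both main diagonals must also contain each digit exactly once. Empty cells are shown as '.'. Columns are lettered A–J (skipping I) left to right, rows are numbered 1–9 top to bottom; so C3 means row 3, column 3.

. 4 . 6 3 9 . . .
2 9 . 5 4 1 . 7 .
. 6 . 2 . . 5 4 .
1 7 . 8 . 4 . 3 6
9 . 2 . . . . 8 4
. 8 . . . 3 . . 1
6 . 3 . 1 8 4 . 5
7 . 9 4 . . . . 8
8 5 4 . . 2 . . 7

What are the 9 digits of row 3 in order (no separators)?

A1 = 5 (sole candidate).
J1 = 2 (sole candidate).
C2 = 8 (sole candidate).
J2 = 3 (sole candidate).
A3 = 3: row 3 has {2,4,5,6}; col 1 has {1,2,5,6,7,8,9}; box has {2,4,5,6,8,9} → only 3 remains.
C3 = 1: row 3 has {2,3,4,5,6}; col 3 has {2,3,4,8,9}; box has {2,3,4,5,6,8,9}; main diagonal has {3,4,5,7,8,9} → only 1 remains.
F3 = 7: row 3 has {1,2,3,4,5,6}; col 6 has {1,2,3,4,8,9}; box has {1,2,3,4,5,6,9} → only 7 remains.
J3 = 9: row 3 has {1,2,3,4,5,6,7}; col 9 has {1,2,3,4,5,6,7,8}; box has {2,3,4,5,7} → only 9 remains.
C4 = 5 (sole candidate).
B5 = 3 (sole candidate).
E5 = 6 (sole candidate).
F5 = 5 (sole candidate).
G5 = 7 (sole candidate).
A6 = 4 (sole candidate).
C6 = 6 (sole candidate).
D6 = 9 (sole candidate).
G6 = 2 (sole candidate).
H6 = 5 (sole candidate).
B7 = 2 (sole candidate).
D7 = 7 (sole candidate).
H7 = 9 (sole candidate).
B8 = 1 (sole candidate).
E8 = 5 (sole candidate).
F8 = 6 (sole candidate).
G8 = 3 (sole candidate).
H8 = 2 (sole candidate).
D9 = 3 (sole candidate).
E9 = 9 (sole candidate).
C1 = 7 (sole candidate).
H1 = 1 (sole candidate).
G2 = 6 (sole candidate).
E3 = 8: row 3 has {1,2,3,4,5,6,7,9}; col 5 has {1,3,4,5,6,9}; box has {1,2,3,4,5,6,7,9} → only 8 remains.

361287549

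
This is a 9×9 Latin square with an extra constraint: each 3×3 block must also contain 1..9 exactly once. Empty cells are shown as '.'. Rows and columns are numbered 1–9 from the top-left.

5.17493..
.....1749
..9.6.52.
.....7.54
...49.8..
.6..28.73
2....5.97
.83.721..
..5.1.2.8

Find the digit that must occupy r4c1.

8

r1c2 = 2: row 1 has {1,3,4,5,7,9}; col 2 has {6,8}; box has {1,5,9} → only 2 remains.
r1c9 = 6: row 1 has {1,2,3,4,5,7,9}; col 9 has {3,4,7,8,9}; box has {2,3,4,5,7,9} → only 6 remains.
r2c2 = 3: row 2 has {1,4,7,9}; col 2 has {2,6,8}; box has {1,2,5,9} → only 3 remains.
r3c6 = 3: row 3 has {2,5,6,9}; col 6 has {1,2,5,7,8,9}; box has {1,4,6,7,9} → only 3 remains.
r3c9 = 1: row 3 has {2,3,5,6,9}; col 9 has {3,4,6,7,8,9}; box has {2,3,4,5,6,7,9} → only 1 remains.
r4c5 = 3: row 4 has {4,5,7}; col 5 has {1,2,4,6,7,9}; box has {2,4,7,8,9} → only 3 remains.
r5c6 = 6: row 5 has {4,8,9}; col 6 has {1,2,3,5,7,8,9}; box has {2,3,4,7,8,9} → only 6 remains.
r5c8 = 1: row 5 has {4,6,8,9}; col 8 has {2,4,5,7,9}; box has {3,4,5,7,8} → only 1 remains.
r5c9 = 2: row 5 has {1,4,6,8,9}; col 9 has {1,3,4,6,7,8,9}; box has {1,3,4,5,7,8} → only 2 remains.
r6c3 = 4: row 6 has {2,3,6,7,8}; col 3 has {1,3,5,9}; box has {6} → only 4 remains.
r6c7 = 9: row 6 has {2,3,4,6,7,8}; col 7 has {1,2,3,5,7,8}; box has {1,2,3,4,5,7,8} → only 9 remains.
r7c3 = 6: row 7 has {2,5,7,9}; col 3 has {1,3,4,5,9}; box has {2,3,5,8} → only 6 remains.
r7c5 = 8: row 7 has {2,5,6,7,9}; col 5 has {1,2,3,4,6,7,9}; box has {1,2,5,7} → only 8 remains.
r7c7 = 4: row 7 has {2,5,6,7,8,9}; col 7 has {1,2,3,5,7,8,9}; box has {1,2,7,8,9} → only 4 remains.
r8c8 = 6: row 8 has {1,2,3,7,8}; col 8 has {1,2,4,5,7,9}; box has {1,2,4,7,8,9} → only 6 remains.
r8c9 = 5: row 8 has {1,2,3,6,7,8}; col 9 has {1,2,3,4,6,7,8,9}; box has {1,2,4,6,7,8,9} → only 5 remains.
r9c6 = 4: row 9 has {1,2,5,8}; col 6 has {1,2,3,5,6,7,8,9}; box has {1,2,5,7,8} → only 4 remains.
r9c8 = 3: row 9 has {1,2,4,5,8}; col 8 has {1,2,4,5,6,7,9}; box has {1,2,4,5,6,7,8,9} → only 3 remains.
r1c8 = 8: row 1 has {1,2,3,4,5,6,7,9}; col 8 has {1,2,3,4,5,6,7,9}; box has {1,2,3,4,5,6,7,9} → only 8 remains.
r2c3 = 8: row 2 has {1,3,4,7,9}; col 3 has {1,3,4,5,6,9}; box has {1,2,3,5,9} → only 8 remains.
r2c5 = 5: row 2 has {1,3,4,7,8,9}; col 5 has {1,2,3,4,6,7,8,9}; box has {1,3,4,6,7,9} → only 5 remains.
r3c4 = 8: row 3 has {1,2,3,5,6,9}; col 4 has {4,7}; box has {1,3,4,5,6,7,9} → only 8 remains.
r4c3 = 2: row 4 has {3,4,5,7}; col 3 has {1,3,4,5,6,8,9}; box has {4,6} → only 2 remains.
r4c4 = 1: row 4 has {2,3,4,5,7}; col 4 has {4,7,8}; box has {2,3,4,6,7,8,9} → only 1 remains.
r4c7 = 6: row 4 has {1,2,3,4,5,7}; col 7 has {1,2,3,4,5,7,8,9}; box has {1,2,3,4,5,7,8,9} → only 6 remains.
r5c3 = 7: row 5 has {1,2,4,6,8,9}; col 3 has {1,2,3,4,5,6,8,9}; box has {2,4,6} → only 7 remains.
r6c1 = 1: row 6 has {2,3,4,6,7,8,9}; col 1 has {2,5}; box has {2,4,6,7} → only 1 remains.
r6c4 = 5: row 6 has {1,2,3,4,6,7,8,9}; col 4 has {1,4,7,8}; box has {1,2,3,4,6,7,8,9} → only 5 remains.
r7c2 = 1: row 7 has {2,4,5,6,7,8,9}; col 2 has {2,3,6,8}; box has {2,3,5,6,8} → only 1 remains.
r7c4 = 3: row 7 has {1,2,4,5,6,7,8,9}; col 4 has {1,4,5,7,8}; box has {1,2,4,5,7,8} → only 3 remains.
r8c4 = 9: row 8 has {1,2,3,5,6,7,8}; col 4 has {1,3,4,5,7,8}; box has {1,2,3,4,5,7,8} → only 9 remains.
r9c4 = 6: row 9 has {1,2,3,4,5,8}; col 4 has {1,3,4,5,7,8,9}; box has {1,2,3,4,5,7,8,9} → only 6 remains.
r2c1 = 6: row 2 has {1,3,4,5,7,8,9}; col 1 has {1,2,5}; box has {1,2,3,5,8,9} → only 6 remains.
r2c4 = 2: row 2 has {1,3,4,5,6,7,8,9}; col 4 has {1,3,4,5,6,7,8,9}; box has {1,3,4,5,6,7,8,9} → only 2 remains.
r4c2 = 9: row 4 has {1,2,3,4,5,6,7}; col 2 has {1,2,3,6,8}; box has {1,2,4,6,7} → only 9 remains.
r5c1 = 3: row 5 has {1,2,4,6,7,8,9}; col 1 has {1,2,5,6}; box has {1,2,4,6,7,9} → only 3 remains.
r5c2 = 5: row 5 has {1,2,3,4,6,7,8,9}; col 2 has {1,2,3,6,8,9}; box has {1,2,3,4,6,7,9} → only 5 remains.
r8c1 = 4: row 8 has {1,2,3,5,6,7,8,9}; col 1 has {1,2,3,5,6}; box has {1,2,3,5,6,8} → only 4 remains.
r9c2 = 7: row 9 has {1,2,3,4,5,6,8}; col 2 has {1,2,3,5,6,8,9}; box has {1,2,3,4,5,6,8} → only 7 remains.
r3c1 = 7: row 3 has {1,2,3,5,6,8,9}; col 1 has {1,2,3,4,5,6}; box has {1,2,3,5,6,8,9} → only 7 remains.
r3c2 = 4: row 3 has {1,2,3,5,6,7,8,9}; col 2 has {1,2,3,5,6,7,8,9}; box has {1,2,3,5,6,7,8,9} → only 4 remains.
r4c1 = 8: row 4 has {1,2,3,4,5,6,7,9}; col 1 has {1,2,3,4,5,6,7}; box has {1,2,3,4,5,6,7,9} → only 8 remains.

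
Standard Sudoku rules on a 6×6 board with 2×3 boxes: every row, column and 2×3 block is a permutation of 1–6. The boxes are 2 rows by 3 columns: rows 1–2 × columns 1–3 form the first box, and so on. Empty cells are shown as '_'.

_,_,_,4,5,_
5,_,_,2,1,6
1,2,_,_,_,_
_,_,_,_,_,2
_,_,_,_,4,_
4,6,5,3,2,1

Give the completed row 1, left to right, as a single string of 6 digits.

612453

row 1, column 6 = 3: row 1 has {4,5}; col 6 has {1,2,6}; box has {1,2,4,5,6} → only 3 remains.
row 5, column 6 = 5: row 5 has {4}; col 6 has {1,2,3,6}; box has {1,2,3,4} → only 5 remains.
row 1, column 2 = 1: row 1 has {3,4,5}; col 2 has {2,6}; box has {5} → only 1 remains.
row 3, column 6 = 4: row 3 has {1,2}; col 6 has {1,2,3,5,6}; box has {2} → only 4 remains.
row 5, column 2 = 3: row 5 has {4,5}; col 2 has {1,2,6}; box has {4,5,6} → only 3 remains.
row 5, column 4 = 6: row 5 has {3,4,5}; col 4 has {2,3,4}; box has {1,2,3,4,5} → only 6 remains.
row 2, column 2 = 4: row 2 has {1,2,5,6}; col 2 has {1,2,3,6}; box has {1,5} → only 4 remains.
row 2, column 3 = 3: row 2 has {1,2,4,5,6}; col 3 has {5}; box has {1,4,5} → only 3 remains.
row 3, column 3 = 6: row 3 has {1,2,4}; col 3 has {3,5}; box has {1,2} → only 6 remains.
row 3, column 4 = 5: row 3 has {1,2,4,6}; col 4 has {2,3,4,6}; box has {2,4} → only 5 remains.
row 3, column 5 = 3: row 3 has {1,2,4,5,6}; col 5 has {1,2,4,5}; box has {2,4,5} → only 3 remains.
row 4, column 1 = 3: row 4 has {2}; col 1 has {1,4,5}; box has {1,2,6} → only 3 remains.
row 4, column 2 = 5: row 4 has {2,3}; col 2 has {1,2,3,4,6}; box has {1,2,3,6} → only 5 remains.
row 4, column 3 = 4: row 4 has {2,3,5}; col 3 has {3,5,6}; box has {1,2,3,5,6} → only 4 remains.
row 4, column 4 = 1: row 4 has {2,3,4,5}; col 4 has {2,3,4,5,6}; box has {2,3,4,5} → only 1 remains.
row 4, column 5 = 6: row 4 has {1,2,3,4,5}; col 5 has {1,2,3,4,5}; box has {1,2,3,4,5} → only 6 remains.
row 5, column 1 = 2: row 5 has {3,4,5,6}; col 1 has {1,3,4,5}; box has {3,4,5,6} → only 2 remains.
row 5, column 3 = 1: row 5 has {2,3,4,5,6}; col 3 has {3,4,5,6}; box has {2,3,4,5,6} → only 1 remains.
row 1, column 1 = 6: row 1 has {1,3,4,5}; col 1 has {1,2,3,4,5}; box has {1,3,4,5} → only 6 remains.
row 1, column 3 = 2: row 1 has {1,3,4,5,6}; col 3 has {1,3,4,5,6}; box has {1,3,4,5,6} → only 2 remains.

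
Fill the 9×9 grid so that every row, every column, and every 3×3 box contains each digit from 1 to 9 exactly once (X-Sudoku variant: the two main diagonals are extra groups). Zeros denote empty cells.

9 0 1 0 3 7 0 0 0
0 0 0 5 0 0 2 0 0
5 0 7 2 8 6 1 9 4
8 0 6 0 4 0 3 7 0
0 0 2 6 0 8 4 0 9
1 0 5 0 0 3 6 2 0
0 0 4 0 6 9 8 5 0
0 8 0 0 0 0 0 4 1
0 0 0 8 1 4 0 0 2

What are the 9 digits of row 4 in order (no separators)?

896142375

row 1, column 4 = 4 (sole candidate).
row 1, column 7 = 5 (sole candidate).
row 1, column 9 = 6 (sole candidate).
row 2, column 2 = 6 (sole candidate).
row 2, column 5 = 9 (sole candidate).
row 2, column 6 = 1 (sole candidate).
row 2, column 8 = 3 (sole candidate).
row 3, column 2 = 3 (sole candidate).
row 4, column 2 = 9: row 4 has {3,4,6,7,8}; col 2 has {3,6,8}; box has {1,2,5,6,8} → only 9 remains.
row 4, column 4 = 1: row 4 has {3,4,6,7,8,9}; col 4 has {2,4,5,6,8}; box has {3,4,6,8}; main diagonal has {2,3,4,6,7,8,9} → only 1 remains.
row 4, column 9 = 5: row 4 has {1,3,4,6,7,8,9}; col 9 has {1,2,4,6,9}; box has {2,3,4,6,7,9} → only 5 remains.
row 5, column 2 = 7 (sole candidate).
row 5, column 5 = 5 (sole candidate).
row 5, column 8 = 1 (sole candidate).
row 6, column 2 = 4 (sole candidate).
row 6, column 5 = 7 (sole candidate).
row 6, column 9 = 8 (sole candidate).
row 8, column 5 = 2 (sole candidate).
row 8, column 6 = 5 (sole candidate).
row 9, column 1 = 7 (sole candidate).
row 9, column 2 = 5 (sole candidate).
row 9, column 7 = 9 (sole candidate).
row 9, column 8 = 6 (sole candidate).
row 1, column 2 = 2 (sole candidate).
row 1, column 8 = 8 (sole candidate).
row 2, column 1 = 4 (sole candidate).
row 2, column 3 = 8 (sole candidate).
row 2, column 9 = 7 (sole candidate).
row 4, column 6 = 2: row 4 has {1,3,4,5,6,7,8,9}; col 6 has {1,3,4,5,6,7,8,9}; box has {1,3,4,5,6,7,8}; anti-diagonal has {1,3,4,5,6,7,8} → only 2 remains.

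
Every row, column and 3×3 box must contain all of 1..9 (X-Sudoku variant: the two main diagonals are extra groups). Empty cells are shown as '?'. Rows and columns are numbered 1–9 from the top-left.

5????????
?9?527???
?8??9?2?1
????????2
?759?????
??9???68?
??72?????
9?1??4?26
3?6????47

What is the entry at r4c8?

r2c8 = 6: row 2 has {2,5,7,9}; col 8 has {2,4,8}; box has {1,2}; anti-diagonal has {2,3,7} → only 6 remains.
r8c2 = 5: row 8 has {1,2,4,6,9}; col 2 has {7,8,9}; box has {1,3,6,7,9}; anti-diagonal has {2,3,6,7} → only 5 remains.
r9c2 = 2: row 9 has {3,4,6,7}; col 2 has {5,7,8,9}; box has {1,3,5,6,7,9} → only 2 remains.
r7c2 = 4: row 7 has {2,7}; col 2 has {2,5,7,8,9}; box has {1,2,3,5,6,7,9} → only 4 remains.
r7c1 = 8: row 7 has {2,4,7}; col 1 has {3,5,9}; box has {1,2,3,4,5,6,7,9} → only 8 remains.
r1c3 = 2: in row 1, 2 can only go here (every other open cell in that row sees a 2).
r2c1 = 1: in row 2, 1 can only go here (every other open cell in that row sees a 1).
r3c8 = 5: in row 3, 5 can only go here (every other open cell in that row sees a 5).
r3c1 = 7: in row 3, 7 can only go here (every other open cell in that row sees a 7).
r6c1 = 2: in row 6, 2 can only go here (every other open cell in that row sees a 2).
r6c5 = 7: in row 6, 7 can only go here (every other open cell in that row sees a 7).
r5c6 = 2: in row 5, 2 can only go here (every other open cell in that row sees a 2).
r5c1 = 6: in row 5, 6 can only go here (every other open cell in that row sees a 6).
r5c5 = 8: in row 5, 8 can only go here (every other open cell in that row sees an 8).
r4c1 = 4: row 4 has {2}; col 1 has {1,2,3,5,6,7,8,9}; box has {2,5,6,7,9} → only 4 remains.
r4c6 = 1: row 4 has {2,4}; col 6 has {2,4,7}; box has {2,7,8,9}; anti-diagonal has {2,3,5,6,7,8} → only 1 remains.
r6c4 = 4: row 6 has {2,6,7,8,9}; col 4 has {2,5,9}; box has {1,2,7,8,9}; anti-diagonal has {1,2,3,5,6,7,8} → only 4 remains.
r6c6 = 3: row 6 has {2,4,6,7,8,9}; col 6 has {1,2,4,7}; box has {1,2,4,7,8,9}; main diagonal has {2,5,7,8,9} → only 3 remains.
r6c9 = 5: row 6 has {2,3,4,6,7,8,9}; col 9 has {1,2,6,7}; box has {2,6,8} → only 5 remains.
r7c7 = 1: row 7 has {2,4,7,8}; col 7 has {2,6}; box has {2,4,6,7}; main diagonal has {2,3,5,7,8,9} → only 1 remains.
r8c5 = 3: row 8 has {1,2,4,5,6,9}; col 5 has {2,7,8,9}; box has {2,4} → only 3 remains.
r8c7 = 8: row 8 has {1,2,3,4,5,6,9}; col 7 has {1,2,6}; box has {1,2,4,6,7} → only 8 remains.
r1c9 = 9: row 1 has {2,5}; col 9 has {1,2,5,6,7}; box has {1,2,5,6}; anti-diagonal has {1,2,3,4,5,6,7,8} → only 9 remains.
r3c3 = 4: row 3 has {1,2,5,7,8,9}; col 3 has {1,2,5,6,7,9}; box has {1,2,5,7,8,9}; main diagonal has {1,2,3,5,7,8,9} → only 4 remains.
r3c6 = 6: row 3 has {1,2,4,5,7,8,9}; col 6 has {1,2,3,4,7}; box has {2,5,7,9} → only 6 remains.
r4c2 = 3: row 4 has {1,2,4}; col 2 has {2,4,5,7,8,9}; box has {2,4,5,6,7,9} → only 3 remains.
r4c3 = 8: row 4 has {1,2,3,4}; col 3 has {1,2,4,5,6,7,9}; box has {2,3,4,5,6,7,9} → only 8 remains.
r4c4 = 6: row 4 has {1,2,3,4,8}; col 4 has {2,4,5,9}; box has {1,2,3,4,7,8,9}; main diagonal has {1,2,3,4,5,7,8,9} → only 6 remains.
r4c5 = 5: row 4 has {1,2,3,4,6,8}; col 5 has {2,3,7,8,9}; box has {1,2,3,4,6,7,8,9} → only 5 remains.
r6c2 = 1: row 6 has {2,3,4,5,6,7,8,9}; col 2 has {2,3,4,5,7,8,9}; box has {2,3,4,5,6,7,8,9} → only 1 remains.
r7c5 = 6: row 7 has {1,2,4,7,8}; col 5 has {2,3,5,7,8,9}; box has {2,3,4} → only 6 remains.
r7c9 = 3: row 7 has {1,2,4,6,7,8}; col 9 has {1,2,5,6,7,9}; box has {1,2,4,6,7,8} → only 3 remains.
r8c4 = 7: row 8 has {1,2,3,4,5,6,8,9}; col 4 has {2,4,5,6,9}; box has {2,3,4,6} → only 7 remains.
r9c5 = 1: row 9 has {2,3,4,6,7}; col 5 has {2,3,5,6,7,8,9}; box has {2,3,4,6,7} → only 1 remains.
r1c2 = 6: row 1 has {2,5,9}; col 2 has {1,2,3,4,5,7,8,9}; box has {1,2,4,5,7,8,9} → only 6 remains.
r1c5 = 4: row 1 has {2,5,6,9}; col 5 has {1,2,3,5,6,7,8,9}; box has {2,5,6,7,9} → only 4 remains.
r1c6 = 8: row 1 has {2,4,5,6,9}; col 6 has {1,2,3,4,6,7}; box has {2,4,5,6,7,9} → only 8 remains.
r2c3 = 3: row 2 has {1,2,5,6,7,9}; col 3 has {1,2,4,5,6,7,8,9}; box has {1,2,4,5,6,7,8,9} → only 3 remains.
r2c7 = 4: row 2 has {1,2,3,5,6,7,9}; col 7 has {1,2,6,8}; box has {1,2,5,6,9} → only 4 remains.
r2c9 = 8: row 2 has {1,2,3,4,5,6,7,9}; col 9 has {1,2,3,5,6,7,9}; box has {1,2,4,5,6,9} → only 8 remains.
r3c4 = 3: row 3 has {1,2,4,5,6,7,8,9}; col 4 has {2,4,5,6,7,9}; box has {2,4,5,6,7,8,9} → only 3 remains.
r5c7 = 3: row 5 has {2,5,6,7,8,9}; col 7 has {1,2,4,6,8}; box has {2,5,6,8} → only 3 remains.
r5c8 = 1: row 5 has {2,3,5,6,7,8,9}; col 8 has {2,4,5,6,8}; box has {2,3,5,6,8} → only 1 remains.
r5c9 = 4: row 5 has {1,2,3,5,6,7,8,9}; col 9 has {1,2,3,5,6,7,8,9}; box has {1,2,3,5,6,8} → only 4 remains.
r7c8 = 9: row 7 has {1,2,3,4,6,7,8}; col 8 has {1,2,4,5,6,8}; box has {1,2,3,4,6,7,8} → only 9 remains.
r9c4 = 8: row 9 has {1,2,3,4,6,7}; col 4 has {2,3,4,5,6,7,9}; box has {1,2,3,4,6,7} → only 8 remains.
r9c7 = 5: row 9 has {1,2,3,4,6,7,8}; col 7 has {1,2,3,4,6,8}; box has {1,2,3,4,6,7,8,9} → only 5 remains.
r1c4 = 1: row 1 has {2,4,5,6,8,9}; col 4 has {2,3,4,5,6,7,8,9}; box has {2,3,4,5,6,7,8,9} → only 1 remains.
r1c7 = 7: row 1 has {1,2,4,5,6,8,9}; col 7 has {1,2,3,4,5,6,8}; box has {1,2,4,5,6,8,9} → only 7 remains.
r1c8 = 3: row 1 has {1,2,4,5,6,7,8,9}; col 8 has {1,2,4,5,6,8,9}; box has {1,2,4,5,6,7,8,9} → only 3 remains.
r4c7 = 9: row 4 has {1,2,3,4,5,6,8}; col 7 has {1,2,3,4,5,6,7,8}; box has {1,2,3,4,5,6,8} → only 9 remains.
r4c8 = 7: row 4 has {1,2,3,4,5,6,8,9}; col 8 has {1,2,3,4,5,6,8,9}; box has {1,2,3,4,5,6,8,9} → only 7 remains.

7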